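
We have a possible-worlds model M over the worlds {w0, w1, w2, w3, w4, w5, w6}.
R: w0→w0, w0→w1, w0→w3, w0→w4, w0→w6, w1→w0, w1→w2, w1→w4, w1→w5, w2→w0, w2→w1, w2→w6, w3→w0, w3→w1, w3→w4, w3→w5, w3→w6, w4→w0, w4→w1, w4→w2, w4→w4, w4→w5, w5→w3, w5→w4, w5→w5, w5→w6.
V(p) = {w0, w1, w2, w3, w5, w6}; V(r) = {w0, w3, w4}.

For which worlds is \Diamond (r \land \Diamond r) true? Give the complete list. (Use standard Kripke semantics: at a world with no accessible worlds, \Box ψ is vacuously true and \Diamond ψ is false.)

Recall that \Diamond ψ holds at a world iff ψ holds at some accessible world.
Let φ = \Diamond (r \land \Diamond r). Evaluate φ at each world:
  w0 (successors {w0, w1, w3, w4, w6}): φ is true.
  w1 (successors {w0, w2, w4, w5}): φ is true.
  w2 (successors {w0, w1, w6}): φ is true.
  w3 (successors {w0, w1, w4, w5, w6}): φ is true.
  w4 (successors {w0, w1, w2, w4, w5}): φ is true.
  w5 (successors {w3, w4, w5, w6}): φ is true.
  w6 (successors ∅): φ is false.
For instance, at w3:
  At w3: \Diamond (r \land \Diamond r) requires r \land \Diamond r at some successor in {w0, w1, w4, w5, w6}.
    r \land \Diamond r holds at w0, so \Diamond (r \land \Diamond r) is true at w3.
      At w0: r is true, \Diamond r is true, so r \land \Diamond r is true.
Satisfying worlds: {w0, w1, w2, w3, w4, w5}

w0, w1, w2, w3, w4, w5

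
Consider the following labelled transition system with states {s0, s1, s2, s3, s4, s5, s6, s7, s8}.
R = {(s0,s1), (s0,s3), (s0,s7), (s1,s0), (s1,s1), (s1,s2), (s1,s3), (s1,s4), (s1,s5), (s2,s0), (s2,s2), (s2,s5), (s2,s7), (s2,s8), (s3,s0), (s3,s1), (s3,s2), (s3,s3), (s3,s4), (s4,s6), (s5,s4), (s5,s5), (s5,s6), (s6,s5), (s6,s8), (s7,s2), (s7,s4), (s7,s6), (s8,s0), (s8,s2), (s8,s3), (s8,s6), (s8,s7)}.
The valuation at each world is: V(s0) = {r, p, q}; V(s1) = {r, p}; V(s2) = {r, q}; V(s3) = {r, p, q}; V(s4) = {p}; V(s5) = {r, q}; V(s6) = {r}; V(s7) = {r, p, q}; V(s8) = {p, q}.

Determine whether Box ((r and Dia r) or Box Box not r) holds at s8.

At s8: Box ((r and Dia r) or Box Box not r) requires (r and Dia r) or Box Box not r at every successor {s0, s2, s3, s6, s7}.
  At s0: (r and Dia r) or Box Box not r is true.
  At s2: (r and Dia r) or Box Box not r is true.
  At s3: (r and Dia r) or Box Box not r is true.
  At s6: (r and Dia r) or Box Box not r is true.
  At s7: (r and Dia r) or Box Box not r is true.
So Box ((r and Dia r) or Box Box not r) is true at s8.

Yes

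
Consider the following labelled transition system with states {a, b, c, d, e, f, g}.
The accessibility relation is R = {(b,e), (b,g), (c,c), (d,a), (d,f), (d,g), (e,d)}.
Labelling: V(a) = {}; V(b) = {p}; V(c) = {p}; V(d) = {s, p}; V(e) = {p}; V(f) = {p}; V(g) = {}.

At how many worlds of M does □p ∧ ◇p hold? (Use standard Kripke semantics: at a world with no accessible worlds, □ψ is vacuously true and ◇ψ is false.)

Recall that □ψ holds at a world iff ψ holds at every accessible world, and ◇ψ holds iff ψ holds at some accessible world.
Let φ = □p ∧ ◇p. Evaluate φ at each world:
  a (successors ∅): φ is false.
  b (successors {e, g}): φ is false.
  c (successors {c}): φ is true.
  d (successors {a, f, g}): φ is false.
  e (successors {d}): φ is true.
  f (successors ∅): φ is false.
  g (successors ∅): φ is false.
For instance, at c:
  At c: □p is true, ◇p is true, so □p ∧ ◇p is true.
    At c: □p requires p at every successor {c}.
      At c: p is true.
    So □p is true at c.
    At c: ◇p requires p at some successor in {c}.
      p holds at c, so ◇p is true at c.
Satisfying worlds: {c, e}

2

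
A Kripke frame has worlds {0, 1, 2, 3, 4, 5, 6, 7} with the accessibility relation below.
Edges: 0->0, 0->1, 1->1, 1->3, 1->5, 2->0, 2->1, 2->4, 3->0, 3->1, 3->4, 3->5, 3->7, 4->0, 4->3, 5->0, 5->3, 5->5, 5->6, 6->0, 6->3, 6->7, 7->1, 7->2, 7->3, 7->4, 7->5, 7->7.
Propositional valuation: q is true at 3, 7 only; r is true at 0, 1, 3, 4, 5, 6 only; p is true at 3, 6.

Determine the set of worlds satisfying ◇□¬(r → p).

Let φ = ◇□¬(r → p). Evaluate φ at each world:
  0 (successors {0, 1}): φ is true.
  1 (successors {1, 3, 5}): φ is false.
  2 (successors {0, 1, 4}): φ is true.
  3 (successors {0, 1, 4, 5, 7}): φ is true.
  4 (successors {0, 3}): φ is true.
  5 (successors {0, 3, 5, 6}): φ is true.
  6 (successors {0, 3, 7}): φ is true.
  7 (successors {1, 2, 3, 4, 5, 7}): φ is true.
For instance, at 3:
  At 3: ◇□¬(r → p) requires □¬(r → p) at some successor in {0, 1, 4, 5, 7}.
    □¬(r → p) holds at 0, so ◇□¬(r → p) is true at 3.
      At 0: □¬(r → p) requires ¬(r → p) at every successor {0, 1}.
        At 0: ¬(r → p) is true.
        At 1: ¬(r → p) is true.
      So □¬(r → p) is true at 0.
Satisfying worlds: {0, 2, 3, 4, 5, 6, 7}

0, 2, 3, 4, 5, 6, 7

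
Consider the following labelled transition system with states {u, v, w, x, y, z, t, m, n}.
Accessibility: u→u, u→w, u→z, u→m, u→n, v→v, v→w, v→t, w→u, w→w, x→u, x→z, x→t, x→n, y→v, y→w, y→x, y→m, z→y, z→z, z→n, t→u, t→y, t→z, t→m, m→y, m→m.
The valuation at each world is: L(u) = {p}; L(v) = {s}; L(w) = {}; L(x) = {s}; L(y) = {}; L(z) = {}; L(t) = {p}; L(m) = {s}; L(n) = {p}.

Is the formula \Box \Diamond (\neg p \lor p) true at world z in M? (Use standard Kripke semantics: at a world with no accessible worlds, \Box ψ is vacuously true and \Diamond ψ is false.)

At z: \Box \Diamond (\neg p \lor p) requires \Diamond (\neg p \lor p) at every successor {y, z, n}.
  \Diamond (\neg p \lor p) fails at n, so \Box \Diamond (\neg p \lor p) is false at z.
    At n: no accessible worlds, so \Diamond (\neg p \lor p) is false.

No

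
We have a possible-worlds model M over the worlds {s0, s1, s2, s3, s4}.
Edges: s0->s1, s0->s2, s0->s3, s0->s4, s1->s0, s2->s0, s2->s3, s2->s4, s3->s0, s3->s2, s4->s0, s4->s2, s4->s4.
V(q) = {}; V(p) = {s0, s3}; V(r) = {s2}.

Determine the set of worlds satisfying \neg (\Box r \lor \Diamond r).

Let φ = \neg (\Box r \lor \Diamond r). Evaluate φ at each world:
  s0 (successors {s1, s2, s3, s4}): φ is false.
  s1 (successors {s0}): φ is true.
  s2 (successors {s0, s3, s4}): φ is true.
  s3 (successors {s0, s2}): φ is false.
  s4 (successors {s0, s2, s4}): φ is false.
For instance, at s4:
  At s4: \Box r \lor \Diamond r is true, so \neg (\Box r \lor \Diamond r) is false.
    At s4: \Box r is false, \Diamond r is true, so \Box r \lor \Diamond r is true.
      At s4: \Box r requires r at every successor {s0, s2, s4}.
        r fails at s0, so \Box r is false at s4.
      At s4: \Diamond r requires r at some successor in {s0, s2, s4}.
        r holds at s2, so \Diamond r is true at s4.
Satisfying worlds: {s1, s2}

s1, s2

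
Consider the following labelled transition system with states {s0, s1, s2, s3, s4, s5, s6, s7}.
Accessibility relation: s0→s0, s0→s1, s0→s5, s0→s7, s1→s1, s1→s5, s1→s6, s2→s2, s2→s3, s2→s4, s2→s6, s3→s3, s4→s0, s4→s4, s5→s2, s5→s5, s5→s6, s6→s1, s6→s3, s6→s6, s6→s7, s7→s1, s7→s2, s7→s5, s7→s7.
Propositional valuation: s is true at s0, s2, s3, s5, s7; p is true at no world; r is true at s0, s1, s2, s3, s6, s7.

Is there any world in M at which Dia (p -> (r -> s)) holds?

Yes

Recall that Dia ψ holds at a world iff ψ holds at some accessible world.
Let φ = Dia (p -> (r -> s)). Evaluate φ at each world:
  s0 (successors {s0, s1, s5, s7}): φ is true.
  s1 (successors {s1, s5, s6}): φ is true.
  s2 (successors {s2, s3, s4, s6}): φ is true.
  s3 (successors {s3}): φ is true.
  s4 (successors {s0, s4}): φ is true.
  s5 (successors {s2, s5, s6}): φ is true.
  s6 (successors {s1, s3, s6, s7}): φ is true.
  s7 (successors {s1, s2, s5, s7}): φ is true.
Detail at s0 (witness):
  At s0: Dia (p -> (r -> s)) requires p -> (r -> s) at some successor in {s0, s1, s5, s7}.
    p -> (r -> s) holds at s0, so Dia (p -> (r -> s)) is true at s0.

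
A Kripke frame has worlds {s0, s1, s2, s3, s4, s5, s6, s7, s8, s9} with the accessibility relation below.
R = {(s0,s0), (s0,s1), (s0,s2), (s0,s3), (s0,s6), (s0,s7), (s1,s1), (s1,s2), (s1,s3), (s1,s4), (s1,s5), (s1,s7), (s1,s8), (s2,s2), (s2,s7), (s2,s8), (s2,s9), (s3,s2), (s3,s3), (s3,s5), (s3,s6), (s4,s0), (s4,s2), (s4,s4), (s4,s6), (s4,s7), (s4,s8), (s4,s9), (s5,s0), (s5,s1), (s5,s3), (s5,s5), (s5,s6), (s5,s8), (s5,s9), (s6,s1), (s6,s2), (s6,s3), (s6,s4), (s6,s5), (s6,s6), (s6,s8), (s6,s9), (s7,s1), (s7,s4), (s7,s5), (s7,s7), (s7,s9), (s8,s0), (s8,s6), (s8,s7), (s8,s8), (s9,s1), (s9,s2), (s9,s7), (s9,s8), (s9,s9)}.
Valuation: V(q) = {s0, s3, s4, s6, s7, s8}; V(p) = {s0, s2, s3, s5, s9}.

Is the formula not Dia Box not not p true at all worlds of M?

Let φ = not Dia Box not not p. Evaluate φ at each world:
  s0 (successors {s0, s1, s2, s3, s6, s7}): φ is true.
  s1 (successors {s1, s2, s3, s4, s5, s7, s8}): φ is true.
  s2 (successors {s2, s7, s8, s9}): φ is true.
  s3 (successors {s2, s3, s5, s6}): φ is true.
  s4 (successors {s0, s2, s4, s6, s7, s8, s9}): φ is true.
  s5 (successors {s0, s1, s3, s5, s6, s8, s9}): φ is true.
  s6 (successors {s1, s2, s3, s4, s5, s6, s8, s9}): φ is true.
  s7 (successors {s1, s4, s5, s7, s9}): φ is true.
  s8 (successors {s0, s6, s7, s8}): φ is true.
  s9 (successors {s1, s2, s7, s8, s9}): φ is true.
For instance, at s0:
  At s0: Dia Box not not p is false, so not Dia Box not not p is true.
    At s0: Dia Box not not p requires Box not not p at some successor in {s0, s1, s2, s3, s6, s7}.
      At s0: Box not not p is false.
      At s1: Box not not p is false.
      At s2: Box not not p is false.
      At s3: Box not not p is false.
      At s6: Box not not p is false.
      At s7: Box not not p is false.
    So Dia Box not not p is false at s0.

Yes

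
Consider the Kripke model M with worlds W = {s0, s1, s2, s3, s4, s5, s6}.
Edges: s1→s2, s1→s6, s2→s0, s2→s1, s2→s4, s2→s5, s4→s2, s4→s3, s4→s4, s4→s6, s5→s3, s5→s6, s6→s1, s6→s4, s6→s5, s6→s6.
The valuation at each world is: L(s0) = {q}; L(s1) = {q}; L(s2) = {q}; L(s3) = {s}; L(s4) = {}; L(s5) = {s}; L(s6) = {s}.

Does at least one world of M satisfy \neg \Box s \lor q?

Recall that \Box ψ holds at a world iff ψ holds at every accessible world, and \Diamond ψ holds iff ψ holds at some accessible world.
Let φ = \neg \Box s \lor q. Evaluate φ at each world:
  s0 (successors ∅): φ is true.
  s1 (successors {s2, s6}): φ is true.
  s2 (successors {s0, s1, s4, s5}): φ is true.
  s3 (successors ∅): φ is false.
  s4 (successors {s2, s3, s4, s6}): φ is true.
  s5 (successors {s3, s6}): φ is false.
  s6 (successors {s1, s4, s5, s6}): φ is true.
Detail at s0 (witness):
  At s0: \neg \Box s is false, q is true, so \neg \Box s \lor q is true.
    At s0: \Box s is true, so \neg \Box s is false.
      At s0: no accessible worlds, so \Box s holds vacuously.

Yes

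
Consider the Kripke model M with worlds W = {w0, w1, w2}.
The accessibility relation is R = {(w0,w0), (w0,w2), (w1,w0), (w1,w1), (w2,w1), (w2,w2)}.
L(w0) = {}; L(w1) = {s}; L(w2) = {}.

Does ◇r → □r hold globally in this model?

Let φ = ◇r → □r. Evaluate φ at each world:
  w0 (successors {w0, w2}): φ is true.
  w1 (successors {w0, w1}): φ is true.
  w2 (successors {w1, w2}): φ is true.
For instance, at w0:
  At w0: ◇r is false, □r is false, so ◇r → □r is true.
    At w0: ◇r requires r at some successor in {w0, w2}.
      At w0: r is false.
      At w2: r is false.
    So ◇r is false at w0.
    At w0: □r requires r at every successor {w0, w2}.
      r fails at w0, so □r is false at w0.

Yes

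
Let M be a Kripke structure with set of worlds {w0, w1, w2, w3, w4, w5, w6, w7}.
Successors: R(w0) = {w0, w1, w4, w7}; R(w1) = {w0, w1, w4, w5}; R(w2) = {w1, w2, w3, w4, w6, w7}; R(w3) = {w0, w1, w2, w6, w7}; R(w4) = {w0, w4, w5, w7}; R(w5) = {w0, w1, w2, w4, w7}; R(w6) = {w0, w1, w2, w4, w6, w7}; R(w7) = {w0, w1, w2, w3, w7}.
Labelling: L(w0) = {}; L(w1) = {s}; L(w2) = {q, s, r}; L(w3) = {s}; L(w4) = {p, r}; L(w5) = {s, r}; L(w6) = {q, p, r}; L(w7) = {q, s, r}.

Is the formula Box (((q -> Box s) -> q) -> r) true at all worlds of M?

Let φ = Box (((q -> Box s) -> q) -> r). Evaluate φ at each world:
  w0 (successors {w0, w1, w4, w7}): φ is true.
  w1 (successors {w0, w1, w4, w5}): φ is true.
  w2 (successors {w1, w2, w3, w4, w6, w7}): φ is true.
  w3 (successors {w0, w1, w2, w6, w7}): φ is true.
  w4 (successors {w0, w4, w5, w7}): φ is true.
  w5 (successors {w0, w1, w2, w4, w7}): φ is true.
  w6 (successors {w0, w1, w2, w4, w6, w7}): φ is true.
  w7 (successors {w0, w1, w2, w3, w7}): φ is true.
For instance, at w3:
  At w3: Box (((q -> Box s) -> q) -> r) requires ((q -> Box s) -> q) -> r at every successor {w0, w1, w2, w6, w7}.
    At w0: ((q -> Box s) -> q) -> r is true.
    At w1: ((q -> Box s) -> q) -> r is true.
    At w2: ((q -> Box s) -> q) -> r is true.
    At w6: ((q -> Box s) -> q) -> r is true.
    At w7: ((q -> Box s) -> q) -> r is true.
  So Box (((q -> Box s) -> q) -> r) is true at w3.

Yes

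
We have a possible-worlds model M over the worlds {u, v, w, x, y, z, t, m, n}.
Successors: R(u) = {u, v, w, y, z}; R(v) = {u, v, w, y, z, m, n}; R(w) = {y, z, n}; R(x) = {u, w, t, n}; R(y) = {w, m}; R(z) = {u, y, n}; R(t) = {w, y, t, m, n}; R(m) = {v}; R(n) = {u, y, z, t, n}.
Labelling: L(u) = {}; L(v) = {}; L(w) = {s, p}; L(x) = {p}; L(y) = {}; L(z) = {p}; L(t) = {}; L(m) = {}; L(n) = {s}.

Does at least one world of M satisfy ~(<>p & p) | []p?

Let φ = ~(<>p & p) | []p. Evaluate φ at each world:
  u (successors {u, v, w, y, z}): φ is true.
  v (successors {u, v, w, y, z, m, n}): φ is true.
  w (successors {y, z, n}): φ is false.
  x (successors {u, w, t, n}): φ is false.
  y (successors {w, m}): φ is true.
  z (successors {u, y, n}): φ is true.
  t (successors {w, y, t, m, n}): φ is true.
  m (successors {v}): φ is true.
  n (successors {u, y, z, t, n}): φ is true.
Detail at u (witness):
  At u: ~(<>p & p) is true, []p is false, so ~(<>p & p) | []p is true.
    At u: <>p & p is false, so ~(<>p & p) is true.
      At u: <>p is true, p is false, so <>p & p is false.
    At u: []p requires p at every successor {u, v, w, y, z}.
      p fails at u, so []p is false at u.

Yes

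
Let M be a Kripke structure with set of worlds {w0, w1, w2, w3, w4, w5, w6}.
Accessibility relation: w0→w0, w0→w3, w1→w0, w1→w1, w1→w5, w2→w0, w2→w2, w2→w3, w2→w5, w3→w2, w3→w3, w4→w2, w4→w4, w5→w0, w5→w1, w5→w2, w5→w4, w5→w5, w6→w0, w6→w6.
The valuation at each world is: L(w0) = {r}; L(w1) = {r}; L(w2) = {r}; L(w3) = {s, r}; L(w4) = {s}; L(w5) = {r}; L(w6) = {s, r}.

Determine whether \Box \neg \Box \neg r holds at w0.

At w0: \Box \neg \Box \neg r requires \neg \Box \neg r at every successor {w0, w3}.
    At w0: \Box \neg r is false, so \neg \Box \neg r is true.
      At w0: \Box \neg r requires \neg r at every successor {w0, w3}.
        \neg r fails at w0, so \Box \neg r is false at w0.
    At w3: \Box \neg r is false, so \neg \Box \neg r is true.
      At w3: \Box \neg r requires \neg r at every successor {w2, w3}.
        \neg r fails at w2, so \Box \neg r is false at w3.
So \Box \neg \Box \neg r is true at w0.

Yes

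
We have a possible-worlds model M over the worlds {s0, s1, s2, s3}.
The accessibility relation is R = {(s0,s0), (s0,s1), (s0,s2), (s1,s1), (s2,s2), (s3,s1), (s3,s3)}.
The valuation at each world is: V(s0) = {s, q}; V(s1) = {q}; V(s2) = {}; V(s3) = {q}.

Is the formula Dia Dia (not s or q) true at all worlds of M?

Recall that Dia ψ holds at a world iff ψ holds at some accessible world.
Let φ = Dia Dia (not s or q). Evaluate φ at each world:
  s0 (successors {s0, s1, s2}): φ is true.
  s1 (successors {s1}): φ is true.
  s2 (successors {s2}): φ is true.
  s3 (successors {s1, s3}): φ is true.
For instance, at s1:
  At s1: Dia Dia (not s or q) requires Dia (not s or q) at some successor in {s1}.
    Dia (not s or q) holds at s1, so Dia Dia (not s or q) is true at s1.
      At s1: Dia (not s or q) requires not s or q at some successor in {s1}.
        not s or q holds at s1, so Dia (not s or q) is true at s1.

Yes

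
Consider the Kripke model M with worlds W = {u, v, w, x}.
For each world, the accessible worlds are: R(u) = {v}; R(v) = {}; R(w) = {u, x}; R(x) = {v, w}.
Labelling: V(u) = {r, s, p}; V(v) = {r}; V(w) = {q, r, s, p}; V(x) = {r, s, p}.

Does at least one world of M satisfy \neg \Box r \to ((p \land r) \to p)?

Let φ = \neg \Box r \to ((p \land r) \to p). Evaluate φ at each world:
  u (successors {v}): φ is true.
  v (successors ∅): φ is true.
  w (successors {u, x}): φ is true.
  x (successors {v, w}): φ is true.
Detail at u (witness):
  At u: \neg \Box r is false, (p \land r) \to p is true, so \neg \Box r \to ((p \land r) \to p) is true.
    At u: \Box r is true, so \neg \Box r is false.
      At u: \Box r requires r at every successor {v}.
        At v: r is true.
      So \Box r is true at u.

Yes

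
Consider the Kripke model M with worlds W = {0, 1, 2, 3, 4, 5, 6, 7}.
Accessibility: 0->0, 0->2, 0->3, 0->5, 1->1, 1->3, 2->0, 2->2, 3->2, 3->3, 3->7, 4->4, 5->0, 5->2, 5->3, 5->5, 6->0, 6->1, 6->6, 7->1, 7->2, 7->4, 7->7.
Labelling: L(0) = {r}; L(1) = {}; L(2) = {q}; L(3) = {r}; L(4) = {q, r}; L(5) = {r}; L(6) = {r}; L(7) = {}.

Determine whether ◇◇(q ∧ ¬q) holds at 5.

At 5: ◇◇(q ∧ ¬q) requires ◇(q ∧ ¬q) at some successor in {0, 2, 3, 5}.
  At 0: ◇(q ∧ ¬q) is false.
  At 2: ◇(q ∧ ¬q) is false.
  At 3: ◇(q ∧ ¬q) is false.
  At 5: ◇(q ∧ ¬q) is false.
So ◇◇(q ∧ ¬q) is false at 5.

No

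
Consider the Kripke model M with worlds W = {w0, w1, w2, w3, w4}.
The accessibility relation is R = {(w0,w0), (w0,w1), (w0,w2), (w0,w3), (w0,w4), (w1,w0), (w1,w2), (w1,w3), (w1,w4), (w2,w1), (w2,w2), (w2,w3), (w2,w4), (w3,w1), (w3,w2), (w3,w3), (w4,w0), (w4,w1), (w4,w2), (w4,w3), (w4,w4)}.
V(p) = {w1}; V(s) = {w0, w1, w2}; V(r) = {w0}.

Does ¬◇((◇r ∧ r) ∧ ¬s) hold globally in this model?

Recall that ◇ψ holds at a world iff ψ holds at some accessible world.
Let φ = ¬◇((◇r ∧ r) ∧ ¬s). Evaluate φ at each world:
  w0 (successors {w0, w1, w2, w3, w4}): φ is true.
  w1 (successors {w0, w2, w3, w4}): φ is true.
  w2 (successors {w1, w2, w3, w4}): φ is true.
  w3 (successors {w1, w2, w3}): φ is true.
  w4 (successors {w0, w1, w2, w3, w4}): φ is true.
For instance, at w4:
  At w4: ◇((◇r ∧ r) ∧ ¬s) is false, so ¬◇((◇r ∧ r) ∧ ¬s) is true.
    At w4: ◇((◇r ∧ r) ∧ ¬s) requires (◇r ∧ r) ∧ ¬s at some successor in {w0, w1, w2, w3, w4}.
      At w0: (◇r ∧ r) ∧ ¬s is false.
      At w1: (◇r ∧ r) ∧ ¬s is false.
      At w2: (◇r ∧ r) ∧ ¬s is false.
      At w3: (◇r ∧ r) ∧ ¬s is false.
      At w4: (◇r ∧ r) ∧ ¬s is false.
    So ◇((◇r ∧ r) ∧ ¬s) is false at w4.

Yes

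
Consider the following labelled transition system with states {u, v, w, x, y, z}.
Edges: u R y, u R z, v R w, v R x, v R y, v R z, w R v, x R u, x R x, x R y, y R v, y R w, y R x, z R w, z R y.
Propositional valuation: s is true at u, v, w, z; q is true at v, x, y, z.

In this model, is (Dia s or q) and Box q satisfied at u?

Yes

At u: Dia s or q is true, Box q is true, so (Dia s or q) and Box q is true.
  At u: Dia s is true, q is false, so Dia s or q is true.
    At u: Dia s requires s at some successor in {y, z}.
      s holds at z, so Dia s is true at u.
  At u: Box q requires q at every successor {y, z}.
    At y: q is true.
    At z: q is true.
  So Box q is true at u.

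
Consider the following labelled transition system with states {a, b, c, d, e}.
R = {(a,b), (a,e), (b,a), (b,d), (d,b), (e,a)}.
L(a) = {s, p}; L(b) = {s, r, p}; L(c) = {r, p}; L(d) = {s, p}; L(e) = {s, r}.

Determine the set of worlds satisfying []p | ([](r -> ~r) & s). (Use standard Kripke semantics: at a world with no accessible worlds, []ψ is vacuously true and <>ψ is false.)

Let φ = []p | ([](r -> ~r) & s). Evaluate φ at each world:
  a (successors {b, e}): φ is false.
  b (successors {a, d}): φ is true.
  c (successors ∅): φ is true.
  d (successors {b}): φ is true.
  e (successors {a}): φ is true.
For instance, at b:
  At b: []p is true, [](r -> ~r) & s is true, so []p | ([](r -> ~r) & s) is true.
    At b: []p requires p at every successor {a, d}.
      At a: p is true.
      At d: p is true.
    So []p is true at b.
    At b: [](r -> ~r) is true, s is true, so [](r -> ~r) & s is true.
      At b: [](r -> ~r) requires r -> ~r at every successor {a, d}.
        At a: r -> ~r is true.
        At d: r -> ~r is true.
      So [](r -> ~r) is true at b.
Satisfying worlds: {b, c, d, e}

b, c, d, e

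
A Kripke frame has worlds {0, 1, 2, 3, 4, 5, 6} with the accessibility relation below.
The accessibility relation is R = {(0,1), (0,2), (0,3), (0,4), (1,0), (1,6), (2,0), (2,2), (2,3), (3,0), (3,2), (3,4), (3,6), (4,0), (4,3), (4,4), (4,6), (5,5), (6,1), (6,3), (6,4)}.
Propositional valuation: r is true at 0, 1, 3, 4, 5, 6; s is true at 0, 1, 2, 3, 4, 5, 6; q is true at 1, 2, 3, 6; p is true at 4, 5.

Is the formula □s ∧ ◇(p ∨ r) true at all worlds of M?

Let φ = □s ∧ ◇(p ∨ r). Evaluate φ at each world:
  0 (successors {1, 2, 3, 4}): φ is true.
  1 (successors {0, 6}): φ is true.
  2 (successors {0, 2, 3}): φ is true.
  3 (successors {0, 2, 4, 6}): φ is true.
  4 (successors {0, 3, 4, 6}): φ is true.
  5 (successors {5}): φ is true.
  6 (successors {1, 3, 4}): φ is true.
For instance, at 5:
  At 5: □s is true, ◇(p ∨ r) is true, so □s ∧ ◇(p ∨ r) is true.
    At 5: □s requires s at every successor {5}.
      At 5: s is true.
    So □s is true at 5.
    At 5: ◇(p ∨ r) requires p ∨ r at some successor in {5}.
      p ∨ r holds at 5, so ◇(p ∨ r) is true at 5.

Yes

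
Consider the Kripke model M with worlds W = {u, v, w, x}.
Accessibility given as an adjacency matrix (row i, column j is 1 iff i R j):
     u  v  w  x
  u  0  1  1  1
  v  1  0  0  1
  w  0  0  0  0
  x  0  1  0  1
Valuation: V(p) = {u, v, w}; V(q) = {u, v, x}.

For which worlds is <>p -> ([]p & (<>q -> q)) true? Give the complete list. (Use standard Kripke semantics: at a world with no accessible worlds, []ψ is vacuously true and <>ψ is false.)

Let φ = <>p -> ([]p & (<>q -> q)). Evaluate φ at each world:
  u (successors {v, w, x}): φ is false.
  v (successors {u, x}): φ is false.
  w (successors ∅): φ is true.
  x (successors {v, x}): φ is false.
For instance, at x:
  At x: <>p is true, []p & (<>q -> q) is false, so <>p -> ([]p & (<>q -> q)) is false.
    At x: <>p requires p at some successor in {v, x}.
      p holds at v, so <>p is true at x.
    At x: []p is false, <>q -> q is true, so []p & (<>q -> q) is false.
      At x: []p requires p at every successor {v, x}.
        p fails at x, so []p is false at x.
      At x: <>q is true, q is true, so <>q -> q is true.
Satisfying worlds: {w}

w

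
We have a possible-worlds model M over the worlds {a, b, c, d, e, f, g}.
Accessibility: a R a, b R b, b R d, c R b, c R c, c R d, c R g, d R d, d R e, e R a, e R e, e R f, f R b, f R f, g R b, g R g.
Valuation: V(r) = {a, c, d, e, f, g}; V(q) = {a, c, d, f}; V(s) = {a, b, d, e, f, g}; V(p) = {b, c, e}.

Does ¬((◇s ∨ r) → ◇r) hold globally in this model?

Let φ = ¬((◇s ∨ r) → ◇r). Evaluate φ at each world:
  a (successors {a}): φ is false.
  b (successors {b, d}): φ is false.
  c (successors {b, c, d, g}): φ is false.
  d (successors {d, e}): φ is false.
  e (successors {a, e, f}): φ is false.
  f (successors {b, f}): φ is false.
  g (successors {b, g}): φ is false.
Detail at a (counterexample):
  At a: (◇s ∨ r) → ◇r is true, so ¬((◇s ∨ r) → ◇r) is false.
    At a: ◇s ∨ r is true, ◇r is true, so (◇s ∨ r) → ◇r is true.
      At a: ◇s is true, r is true, so ◇s ∨ r is true.
      At a: ◇r requires r at some successor in {a}.
        r holds at a, so ◇r is true at a.

No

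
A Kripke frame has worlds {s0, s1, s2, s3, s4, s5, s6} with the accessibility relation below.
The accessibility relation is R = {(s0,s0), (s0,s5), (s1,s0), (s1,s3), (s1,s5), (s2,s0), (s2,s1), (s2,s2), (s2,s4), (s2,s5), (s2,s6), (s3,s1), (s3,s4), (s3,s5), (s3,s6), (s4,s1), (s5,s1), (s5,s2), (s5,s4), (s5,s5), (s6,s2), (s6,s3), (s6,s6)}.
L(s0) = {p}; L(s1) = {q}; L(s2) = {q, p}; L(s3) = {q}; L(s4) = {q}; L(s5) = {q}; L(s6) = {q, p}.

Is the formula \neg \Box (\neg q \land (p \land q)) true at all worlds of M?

Let φ = \neg \Box (\neg q \land (p \land q)). Evaluate φ at each world:
  s0 (successors {s0, s5}): φ is true.
  s1 (successors {s0, s3, s5}): φ is true.
  s2 (successors {s0, s1, s2, s4, s5, s6}): φ is true.
  s3 (successors {s1, s4, s5, s6}): φ is true.
  s4 (successors {s1}): φ is true.
  s5 (successors {s1, s2, s4, s5}): φ is true.
  s6 (successors {s2, s3, s6}): φ is true.
For instance, at s6:
  At s6: \Box (\neg q \land (p \land q)) is false, so \neg \Box (\neg q \land (p \land q)) is true.
    At s6: \Box (\neg q \land (p \land q)) requires \neg q \land (p \land q) at every successor {s2, s3, s6}.
      \neg q \land (p \land q) fails at s2, so \Box (\neg q \land (p \land q)) is false at s6.

Yes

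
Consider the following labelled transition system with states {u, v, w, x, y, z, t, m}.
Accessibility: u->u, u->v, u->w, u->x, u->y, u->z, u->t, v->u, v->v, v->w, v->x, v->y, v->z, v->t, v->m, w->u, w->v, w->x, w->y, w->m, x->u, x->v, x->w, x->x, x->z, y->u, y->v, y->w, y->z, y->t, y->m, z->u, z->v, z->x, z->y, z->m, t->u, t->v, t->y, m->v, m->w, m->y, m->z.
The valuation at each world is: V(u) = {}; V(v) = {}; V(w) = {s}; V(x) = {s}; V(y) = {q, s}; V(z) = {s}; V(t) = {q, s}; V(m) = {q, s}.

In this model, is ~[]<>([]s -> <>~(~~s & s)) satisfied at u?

Recall that []ψ holds at a world iff ψ holds at every accessible world, and <>ψ holds iff ψ holds at some accessible world.
At u: []<>([]s -> <>~(~~s & s)) is true, so ~[]<>([]s -> <>~(~~s & s)) is false.
  At u: []<>([]s -> <>~(~~s & s)) requires <>([]s -> <>~(~~s & s)) at every successor {u, v, w, x, y, z, t}.
    At u: <>([]s -> <>~(~~s & s)) is true.
    At v: <>([]s -> <>~(~~s & s)) is true.
    At w: <>([]s -> <>~(~~s & s)) is true.
    At x: <>([]s -> <>~(~~s & s)) is true.
    At y: <>([]s -> <>~(~~s & s)) is true.
    At z: <>([]s -> <>~(~~s & s)) is true.
    At t: <>([]s -> <>~(~~s & s)) is true.
  So []<>([]s -> <>~(~~s & s)) is true at u.

No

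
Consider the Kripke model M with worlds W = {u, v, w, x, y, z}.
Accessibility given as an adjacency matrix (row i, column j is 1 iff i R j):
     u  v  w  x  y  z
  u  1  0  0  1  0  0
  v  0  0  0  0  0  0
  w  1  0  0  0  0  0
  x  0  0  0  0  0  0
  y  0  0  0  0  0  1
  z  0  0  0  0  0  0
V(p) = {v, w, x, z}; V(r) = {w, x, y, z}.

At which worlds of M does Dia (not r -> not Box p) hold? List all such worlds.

Let φ = Dia (not r -> not Box p). Evaluate φ at each world:
  u (successors {u, x}): φ is true.
  v (successors ∅): φ is false.
  w (successors {u}): φ is true.
  x (successors ∅): φ is false.
  y (successors {z}): φ is true.
  z (successors ∅): φ is false.
For instance, at w:
  At w: Dia (not r -> not Box p) requires not r -> not Box p at some successor in {u}.
    not r -> not Box p holds at u, so Dia (not r -> not Box p) is true at w.
      At u: not r is true, not Box p is true, so not r -> not Box p is true.
Satisfying worlds: {u, w, y}

u, w, y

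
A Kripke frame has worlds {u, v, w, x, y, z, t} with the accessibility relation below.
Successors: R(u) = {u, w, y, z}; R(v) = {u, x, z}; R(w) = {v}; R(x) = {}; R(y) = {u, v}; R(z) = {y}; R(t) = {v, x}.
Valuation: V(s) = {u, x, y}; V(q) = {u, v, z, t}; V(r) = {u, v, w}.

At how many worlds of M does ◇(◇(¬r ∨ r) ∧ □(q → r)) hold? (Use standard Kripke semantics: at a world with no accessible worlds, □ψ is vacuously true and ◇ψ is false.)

3

Let φ = ◇(◇(¬r ∨ r) ∧ □(q → r)). Evaluate φ at each world:
  u (successors {u, w, y, z}): φ is true.
  v (successors {u, x, z}): φ is true.
  w (successors {v}): φ is false.
  x (successors ∅): φ is false.
  y (successors {u, v}): φ is false.
  z (successors {y}): φ is true.
  t (successors {v, x}): φ is false.
For instance, at t:
  At t: ◇(◇(¬r ∨ r) ∧ □(q → r)) requires ◇(¬r ∨ r) ∧ □(q → r) at some successor in {v, x}.
    At v: ◇(¬r ∨ r) ∧ □(q → r) is false.
    At x: ◇(¬r ∨ r) ∧ □(q → r) is false.
  So ◇(◇(¬r ∨ r) ∧ □(q → r)) is false at t.
Satisfying worlds: {u, v, z}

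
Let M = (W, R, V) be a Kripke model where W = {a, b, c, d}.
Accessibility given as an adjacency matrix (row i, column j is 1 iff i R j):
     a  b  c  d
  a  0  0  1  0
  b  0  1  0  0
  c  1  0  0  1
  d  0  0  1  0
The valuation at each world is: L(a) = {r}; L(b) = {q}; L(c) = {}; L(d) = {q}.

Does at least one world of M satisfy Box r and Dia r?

Let φ = Box r and Dia r. Evaluate φ at each world:
  a (successors {c}): φ is false.
  b (successors {b}): φ is false.
  c (successors {a, d}): φ is false.
  d (successors {c}): φ is false.
For instance, at d:
  At d: Box r is false, Dia r is false, so Box r and Dia r is false.
    At d: Box r requires r at every successor {c}.
      r fails at c, so Box r is false at d.
    At d: Dia r requires r at some successor in {c}.
      At c: r is false.
    So Dia r is false at d.

No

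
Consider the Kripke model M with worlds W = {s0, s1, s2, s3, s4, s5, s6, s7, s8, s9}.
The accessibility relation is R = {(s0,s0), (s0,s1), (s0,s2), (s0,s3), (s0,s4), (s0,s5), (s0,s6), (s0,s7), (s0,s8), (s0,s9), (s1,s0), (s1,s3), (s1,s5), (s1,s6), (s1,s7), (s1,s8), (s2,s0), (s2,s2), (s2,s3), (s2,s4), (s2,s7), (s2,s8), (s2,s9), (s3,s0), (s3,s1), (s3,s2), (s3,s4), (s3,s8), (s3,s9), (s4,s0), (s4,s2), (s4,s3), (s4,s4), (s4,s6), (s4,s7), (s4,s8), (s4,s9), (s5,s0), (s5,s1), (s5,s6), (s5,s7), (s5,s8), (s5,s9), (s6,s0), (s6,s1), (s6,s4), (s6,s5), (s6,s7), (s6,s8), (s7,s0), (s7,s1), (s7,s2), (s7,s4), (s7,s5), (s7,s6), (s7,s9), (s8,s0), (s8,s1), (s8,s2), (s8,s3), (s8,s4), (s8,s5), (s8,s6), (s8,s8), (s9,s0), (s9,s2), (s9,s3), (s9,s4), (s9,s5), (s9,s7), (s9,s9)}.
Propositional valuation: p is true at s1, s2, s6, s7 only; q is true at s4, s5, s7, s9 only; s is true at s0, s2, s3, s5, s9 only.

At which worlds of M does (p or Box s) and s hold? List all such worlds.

Let φ = (p or Box s) and s. Evaluate φ at each world:
  s0 (successors {s0, s1, s2, s3, s4, s5, s6, s7, s8, s9}): φ is false.
  s1 (successors {s0, s3, s5, s6, s7, s8}): φ is false.
  s2 (successors {s0, s2, s3, s4, s7, s8, s9}): φ is true.
  s3 (successors {s0, s1, s2, s4, s8, s9}): φ is false.
  s4 (successors {s0, s2, s3, s4, s6, s7, s8, s9}): φ is false.
  s5 (successors {s0, s1, s6, s7, s8, s9}): φ is false.
  s6 (successors {s0, s1, s4, s5, s7, s8}): φ is false.
  s7 (successors {s0, s1, s2, s4, s5, s6, s9}): φ is false.
  s8 (successors {s0, s1, s2, s3, s4, s5, s6, s8}): φ is false.
  s9 (successors {s0, s2, s3, s4, s5, s7, s9}): φ is false.
For instance, at s7:
  At s7: p or Box s is true, s is false, so (p or Box s) and s is false.
    At s7: p is true, Box s is false, so p or Box s is true.
      At s7: Box s requires s at every successor {s0, s1, s2, s4, s5, s6, s9}.
        s fails at s1, so Box s is false at s7.
Satisfying worlds: {s2}

s2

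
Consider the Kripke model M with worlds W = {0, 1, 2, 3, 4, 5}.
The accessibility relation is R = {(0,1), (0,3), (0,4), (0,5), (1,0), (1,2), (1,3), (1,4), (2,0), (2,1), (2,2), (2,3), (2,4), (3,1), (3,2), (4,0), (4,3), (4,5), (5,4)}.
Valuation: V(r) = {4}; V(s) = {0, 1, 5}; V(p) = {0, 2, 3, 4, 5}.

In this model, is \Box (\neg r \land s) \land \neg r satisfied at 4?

Recall that \Box ψ holds at a world iff ψ holds at every accessible world, and \Diamond ψ holds iff ψ holds at some accessible world.
At 4: \Box (\neg r \land s) is false, \neg r is false, so \Box (\neg r \land s) \land \neg r is false.
  At 4: \Box (\neg r \land s) requires \neg r \land s at every successor {0, 3, 5}.
    \neg r \land s fails at 3, so \Box (\neg r \land s) is false at 4.

No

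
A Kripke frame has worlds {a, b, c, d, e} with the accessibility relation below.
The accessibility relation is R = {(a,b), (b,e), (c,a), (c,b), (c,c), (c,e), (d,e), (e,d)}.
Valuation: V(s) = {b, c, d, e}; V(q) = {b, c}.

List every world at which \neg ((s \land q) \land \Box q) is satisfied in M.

Let φ = \neg ((s \land q) \land \Box q). Evaluate φ at each world:
  a (successors {b}): φ is true.
  b (successors {e}): φ is true.
  c (successors {a, b, c, e}): φ is true.
  d (successors {e}): φ is true.
  e (successors {d}): φ is true.
For instance, at c:
  At c: (s \land q) \land \Box q is false, so \neg ((s \land q) \land \Box q) is true.
    At c: s \land q is true, \Box q is false, so (s \land q) \land \Box q is false.
      At c: \Box q requires q at every successor {a, b, c, e}.
        q fails at a, so \Box q is false at c.
Satisfying worlds: {a, b, c, d, e}

a, b, c, d, e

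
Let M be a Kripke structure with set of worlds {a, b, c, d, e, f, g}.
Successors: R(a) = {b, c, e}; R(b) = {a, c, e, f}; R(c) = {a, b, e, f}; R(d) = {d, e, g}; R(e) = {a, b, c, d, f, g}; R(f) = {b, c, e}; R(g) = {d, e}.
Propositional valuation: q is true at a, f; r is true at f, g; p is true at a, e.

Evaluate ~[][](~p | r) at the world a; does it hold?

Yes

Recall that []ψ holds at a world iff ψ holds at every accessible world, and <>ψ holds iff ψ holds at some accessible world.
At a: [][](~p | r) is false, so ~[][](~p | r) is true.
  At a: [][](~p | r) requires [](~p | r) at every successor {b, c, e}.
    [](~p | r) fails at b, so [][](~p | r) is false at a.
      At b: [](~p | r) requires ~p | r at every successor {a, c, e, f}.
        ~p | r fails at a, so [](~p | r) is false at b.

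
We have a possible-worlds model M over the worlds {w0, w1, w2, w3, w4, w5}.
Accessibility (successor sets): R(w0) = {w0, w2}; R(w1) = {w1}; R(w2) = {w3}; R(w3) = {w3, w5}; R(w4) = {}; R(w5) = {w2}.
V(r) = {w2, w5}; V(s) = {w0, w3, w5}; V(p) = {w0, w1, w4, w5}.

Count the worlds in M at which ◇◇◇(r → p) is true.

Recall that ◇ψ holds at a world iff ψ holds at some accessible world.
Let φ = ◇◇◇(r → p). Evaluate φ at each world:
  w0 (successors {w0, w2}): φ is true.
  w1 (successors {w1}): φ is true.
  w2 (successors {w3}): φ is true.
  w3 (successors {w3, w5}): φ is true.
  w4 (successors ∅): φ is false.
  w5 (successors {w2}): φ is true.
For instance, at w2:
  At w2: ◇◇◇(r → p) requires ◇◇(r → p) at some successor in {w3}.
    ◇◇(r → p) holds at w3, so ◇◇◇(r → p) is true at w2.
      At w3: ◇◇(r → p) requires ◇(r → p) at some successor in {w3, w5}.
        ◇(r → p) holds at w3, so ◇◇(r → p) is true at w3.
Satisfying worlds: {w0, w1, w2, w3, w5}

5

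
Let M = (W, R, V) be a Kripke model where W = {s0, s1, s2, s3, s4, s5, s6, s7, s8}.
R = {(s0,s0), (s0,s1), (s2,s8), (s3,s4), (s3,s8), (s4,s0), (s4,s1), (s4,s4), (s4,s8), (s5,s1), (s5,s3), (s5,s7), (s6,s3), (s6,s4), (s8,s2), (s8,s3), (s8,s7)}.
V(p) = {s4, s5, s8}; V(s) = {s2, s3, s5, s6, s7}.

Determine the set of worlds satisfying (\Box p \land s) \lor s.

s2, s3, s5, s6, s7

Let φ = (\Box p \land s) \lor s. Evaluate φ at each world:
  s0 (successors {s0, s1}): φ is false.
  s1 (successors ∅): φ is false.
  s2 (successors {s8}): φ is true.
  s3 (successors {s4, s8}): φ is true.
  s4 (successors {s0, s1, s4, s8}): φ is false.
  s5 (successors {s1, s3, s7}): φ is true.
  s6 (successors {s3, s4}): φ is true.
  s7 (successors ∅): φ is true.
  s8 (successors {s2, s3, s7}): φ is false.
For instance, at s8:
  At s8: \Box p \land s is false, s is false, so (\Box p \land s) \lor s is false.
    At s8: \Box p is false, s is false, so \Box p \land s is false.
      At s8: \Box p requires p at every successor {s2, s3, s7}.
        p fails at s2, so \Box p is false at s8.
Satisfying worlds: {s2, s3, s5, s6, s7}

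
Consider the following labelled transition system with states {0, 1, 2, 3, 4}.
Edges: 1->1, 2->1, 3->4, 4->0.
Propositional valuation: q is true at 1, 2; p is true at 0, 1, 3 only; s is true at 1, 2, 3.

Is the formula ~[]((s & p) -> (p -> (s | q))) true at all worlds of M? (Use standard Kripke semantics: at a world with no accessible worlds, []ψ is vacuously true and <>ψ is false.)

Recall that []ψ holds at a world iff ψ holds at every accessible world, and <>ψ holds iff ψ holds at some accessible world.
Let φ = ~[]((s & p) -> (p -> (s | q))). Evaluate φ at each world:
  0 (successors ∅): φ is false.
  1 (successors {1}): φ is false.
  2 (successors {1}): φ is false.
  3 (successors {4}): φ is false.
  4 (successors {0}): φ is false.
Detail at 0 (counterexample):
  At 0: []((s & p) -> (p -> (s | q))) is true, so ~[]((s & p) -> (p -> (s | q))) is false.
    At 0: no accessible worlds, so []((s & p) -> (p -> (s | q))) holds vacuously.

No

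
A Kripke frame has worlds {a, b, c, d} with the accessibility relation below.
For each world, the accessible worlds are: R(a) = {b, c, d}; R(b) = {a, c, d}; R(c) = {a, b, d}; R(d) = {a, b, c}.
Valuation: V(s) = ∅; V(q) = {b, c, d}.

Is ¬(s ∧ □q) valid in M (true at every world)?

Yes

Recall that □ψ holds at a world iff ψ holds at every accessible world, and ◇ψ holds iff ψ holds at some accessible world.
Let φ = ¬(s ∧ □q). Evaluate φ at each world:
  a (successors {b, c, d}): φ is true.
  b (successors {a, c, d}): φ is true.
  c (successors {a, b, d}): φ is true.
  d (successors {a, b, c}): φ is true.
For instance, at c:
  At c: s ∧ □q is false, so ¬(s ∧ □q) is true.
    At c: s is false, □q is false, so s ∧ □q is false.
      At c: □q requires q at every successor {a, b, d}.
        q fails at a, so □q is false at c.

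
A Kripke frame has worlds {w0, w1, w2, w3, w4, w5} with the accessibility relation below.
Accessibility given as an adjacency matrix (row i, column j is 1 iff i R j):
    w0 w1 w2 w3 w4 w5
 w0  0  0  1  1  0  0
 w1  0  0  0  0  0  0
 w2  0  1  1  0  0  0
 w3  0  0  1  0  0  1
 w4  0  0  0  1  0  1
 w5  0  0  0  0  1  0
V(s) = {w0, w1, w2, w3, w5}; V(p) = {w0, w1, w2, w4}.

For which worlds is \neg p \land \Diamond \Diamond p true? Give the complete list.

Let φ = \neg p \land \Diamond \Diamond p. Evaluate φ at each world:
  w0 (successors {w2, w3}): φ is false.
  w1 (successors ∅): φ is false.
  w2 (successors {w1, w2}): φ is false.
  w3 (successors {w2, w5}): φ is true.
  w4 (successors {w3, w5}): φ is false.
  w5 (successors {w4}): φ is false.
For instance, at w4:
  At w4: \neg p is false, \Diamond \Diamond p is true, so \neg p \land \Diamond \Diamond p is false.
    At w4: \Diamond \Diamond p requires \Diamond p at some successor in {w3, w5}.
      \Diamond p holds at w3, so \Diamond \Diamond p is true at w4.
Satisfying worlds: {w3}

w3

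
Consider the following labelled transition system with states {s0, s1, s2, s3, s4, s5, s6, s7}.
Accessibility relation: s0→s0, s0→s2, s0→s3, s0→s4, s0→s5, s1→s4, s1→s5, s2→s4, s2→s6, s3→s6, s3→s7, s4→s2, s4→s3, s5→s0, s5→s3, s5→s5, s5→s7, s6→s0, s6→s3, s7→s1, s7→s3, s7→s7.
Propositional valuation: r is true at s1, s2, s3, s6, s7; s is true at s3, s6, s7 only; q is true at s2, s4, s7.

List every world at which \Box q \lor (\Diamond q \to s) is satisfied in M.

Recall that \Box ψ holds at a world iff ψ holds at every accessible world, and \Diamond ψ holds iff ψ holds at some accessible world.
Let φ = \Box q \lor (\Diamond q \to s). Evaluate φ at each world:
  s0 (successors {s0, s2, s3, s4, s5}): φ is false.
  s1 (successors {s4, s5}): φ is false.
  s2 (successors {s4, s6}): φ is false.
  s3 (successors {s6, s7}): φ is true.
  s4 (successors {s2, s3}): φ is false.
  s5 (successors {s0, s3, s5, s7}): φ is false.
  s6 (successors {s0, s3}): φ is true.
  s7 (successors {s1, s3, s7}): φ is true.
For instance, at s6:
  At s6: \Box q is false, \Diamond q \to s is true, so \Box q \lor (\Diamond q \to s) is true.
    At s6: \Box q requires q at every successor {s0, s3}.
      q fails at s0, so \Box q is false at s6.
    At s6: \Diamond q is false, s is true, so \Diamond q \to s is true.
      At s6: \Diamond q requires q at some successor in {s0, s3}.
        At s0: q is false.
        At s3: q is false.
      So \Diamond q is false at s6.
Satisfying worlds: {s3, s6, s7}

s3, s6, s7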